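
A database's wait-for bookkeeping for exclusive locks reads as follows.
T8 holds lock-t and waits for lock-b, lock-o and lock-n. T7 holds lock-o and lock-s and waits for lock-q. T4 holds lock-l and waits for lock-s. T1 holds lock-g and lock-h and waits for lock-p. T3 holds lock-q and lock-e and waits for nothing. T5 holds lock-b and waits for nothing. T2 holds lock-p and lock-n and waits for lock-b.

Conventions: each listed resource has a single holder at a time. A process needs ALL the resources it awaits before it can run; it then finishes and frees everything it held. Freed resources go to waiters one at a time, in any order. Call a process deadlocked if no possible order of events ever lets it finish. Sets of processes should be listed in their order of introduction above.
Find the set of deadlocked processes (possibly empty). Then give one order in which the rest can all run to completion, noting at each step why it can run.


The deadlocked set is empty.
Key observation: no waiting chain loops back on itself — every chain ends at a process that waits on nothing, so everyone eventually runs.
One completion order for the rest: T5, T2, T3, T1, T7, T4, T8.
Check, step by step:
  T5 waits on nothing -> runs at once and releases lock-b
  run T2 (all its waits — lock-b — are resolved); releases lock-p and lock-n
  T3 waits on nothing -> runs at once and releases lock-q and lock-e
  run T1 (all its waits — lock-p — are resolved); releases lock-g and lock-h
  run T7 (all its waits — lock-q — are resolved); releases lock-o and lock-s
  run T4 (all its waits — lock-s — are resolved); releases lock-l
  run T8 (all its waits — lock-b, lock-o and lock-n — are resolved); releases lock-t


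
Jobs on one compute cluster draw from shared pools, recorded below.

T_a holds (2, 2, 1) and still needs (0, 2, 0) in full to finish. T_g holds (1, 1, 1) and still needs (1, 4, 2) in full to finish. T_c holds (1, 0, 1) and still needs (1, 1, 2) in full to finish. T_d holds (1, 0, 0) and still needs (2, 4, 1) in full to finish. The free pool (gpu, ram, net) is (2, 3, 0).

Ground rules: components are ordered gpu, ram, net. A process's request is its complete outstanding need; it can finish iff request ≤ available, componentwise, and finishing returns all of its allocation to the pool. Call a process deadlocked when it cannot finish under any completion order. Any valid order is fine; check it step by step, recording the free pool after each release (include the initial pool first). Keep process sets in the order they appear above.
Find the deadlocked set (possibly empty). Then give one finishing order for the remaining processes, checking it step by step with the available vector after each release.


Deadlocked set: T_g and T_c.
Key observation: even finishing T_a, T_d leaves just (5, 5, 1) free — too little net for any of the remaining processes.
A valid finishing order for the others: T_a, T_d. Check, step by step:
  pool = (2, 3, 0)
  T_a needs (0, 2, 0) <= (2, 3, 0) -> finishes; pool += (2, 2, 1) = (4, 5, 1)
  T_d needs (2, 4, 1) <= (4, 5, 1) -> finishes; pool += (1, 0, 0) = (5, 5, 1)
The blocked processes can never fit:
  T_g cannot run: need (1, 4, 2) vs free (5, 5, 1) (insufficient net)
  T_c cannot run: need (1, 1, 2) vs free (5, 5, 1) (insufficient net)


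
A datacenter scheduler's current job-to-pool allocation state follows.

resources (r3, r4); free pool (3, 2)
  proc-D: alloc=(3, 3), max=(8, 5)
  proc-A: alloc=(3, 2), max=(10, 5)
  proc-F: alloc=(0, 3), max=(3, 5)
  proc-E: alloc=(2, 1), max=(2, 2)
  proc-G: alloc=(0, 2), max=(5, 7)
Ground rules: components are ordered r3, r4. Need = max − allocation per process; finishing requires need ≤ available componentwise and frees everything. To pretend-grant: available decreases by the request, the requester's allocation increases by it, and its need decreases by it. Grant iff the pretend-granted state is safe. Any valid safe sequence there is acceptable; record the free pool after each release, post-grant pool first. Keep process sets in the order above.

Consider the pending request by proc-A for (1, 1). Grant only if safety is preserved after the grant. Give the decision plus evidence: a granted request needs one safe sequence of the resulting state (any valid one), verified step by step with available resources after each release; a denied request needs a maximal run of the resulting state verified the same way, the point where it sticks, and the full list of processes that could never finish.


DENY: after the grant no complete ordering would exist.
Key observation: the wall is r3: completing proc-E, proc-F brings the pool only to (4, 5), and all the rest need more.
After a pretend grant, a maximal execution: proc-E, proc-F — then nothing else fits. Check, step by step:
  pool = (2, 1)
  proc-E: need (0, 1) fits (2, 1); releases (2, 1), pool now (4, 2)
  proc-F: need (3, 2) fits (4, 2); releases (0, 3), pool now (4, 5)
  blocked: proc-D wants (5, 2), pool (4, 5) — not enough r3
  blocked: proc-A wants (6, 2), pool (4, 5) — not enough r3
  blocked: proc-G wants (5, 5), pool (4, 5) — not enough r3
Processes that could never finish after the grant: proc-D, proc-A and proc-G.


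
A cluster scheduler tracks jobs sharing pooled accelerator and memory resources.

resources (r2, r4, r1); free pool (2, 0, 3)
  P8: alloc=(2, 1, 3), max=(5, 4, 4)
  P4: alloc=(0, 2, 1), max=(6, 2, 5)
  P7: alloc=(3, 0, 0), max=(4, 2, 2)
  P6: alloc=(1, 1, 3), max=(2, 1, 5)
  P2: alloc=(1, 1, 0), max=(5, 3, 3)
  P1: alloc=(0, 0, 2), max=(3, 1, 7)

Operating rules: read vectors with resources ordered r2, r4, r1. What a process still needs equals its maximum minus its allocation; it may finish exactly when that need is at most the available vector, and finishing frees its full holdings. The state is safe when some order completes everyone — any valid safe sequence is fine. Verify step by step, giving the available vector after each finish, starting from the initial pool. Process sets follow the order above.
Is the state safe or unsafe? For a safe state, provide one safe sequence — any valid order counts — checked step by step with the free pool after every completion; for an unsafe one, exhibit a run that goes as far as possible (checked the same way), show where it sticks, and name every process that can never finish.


UNSAFE — no complete ordering exists.
Key observation: after P6, P1 the pool peaks at (3, 1, 8), and each blocked process is short somewhere: P8 on r4; P4 on r2; P7 on r4; P2 on r2, r4.
Going as far as possible: P6, P1; after that, nothing fits. Walking it through:
  pool = (2, 0, 3)
  run P6 (needs (1, 0, 2), free (2, 0, 3)); after release of (1, 1, 3) the pool is (3, 1, 6)
  run P1 (needs (3, 1, 5), free (3, 1, 6)); after release of (0, 0, 2) the pool is (3, 1, 8)
  blocked: P8 wants (3, 3, 1), pool (3, 1, 8) — not enough r4
  blocked: P4 wants (6, 0, 4), pool (3, 1, 8) — not enough r2
  blocked: P7 wants (1, 2, 2), pool (3, 1, 8) — not enough r4
  blocked: P2 wants (4, 2, 3), pool (3, 1, 8) — not enough r2 and r4
Permanently blocked: P8, P4, P7 and P2.


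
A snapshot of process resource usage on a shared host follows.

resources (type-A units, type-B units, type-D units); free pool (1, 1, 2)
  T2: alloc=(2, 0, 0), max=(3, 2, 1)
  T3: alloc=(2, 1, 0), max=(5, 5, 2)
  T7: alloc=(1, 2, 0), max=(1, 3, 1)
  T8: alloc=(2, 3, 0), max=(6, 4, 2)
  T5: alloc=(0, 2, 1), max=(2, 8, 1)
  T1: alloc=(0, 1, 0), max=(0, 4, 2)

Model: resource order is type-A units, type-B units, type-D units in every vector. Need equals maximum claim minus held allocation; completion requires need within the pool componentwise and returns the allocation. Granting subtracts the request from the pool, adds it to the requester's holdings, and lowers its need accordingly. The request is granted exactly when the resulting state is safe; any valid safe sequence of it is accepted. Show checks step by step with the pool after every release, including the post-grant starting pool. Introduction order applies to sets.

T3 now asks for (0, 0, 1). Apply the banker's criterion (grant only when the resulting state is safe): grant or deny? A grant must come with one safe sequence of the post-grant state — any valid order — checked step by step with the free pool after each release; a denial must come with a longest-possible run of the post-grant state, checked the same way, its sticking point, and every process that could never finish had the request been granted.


DENY — the pretend-granted state is unsafe.
Key observation: after T7, T2 the pool peaks at (4, 3, 1), and each blocked process is short somewhere: T3 on type-B units; T8 on type-D units; T5 on type-B units; T1 on type-D units.
On the post-grant state, T7, T2 is a maximal run — nothing extends it. Walking it through:
  pool = (1, 1, 1)
  run T7 (needs (0, 1, 1), free (1, 1, 1)); after release of (1, 2, 0) the pool is (2, 3, 1)
  run T2 (needs (1, 2, 1), free (2, 3, 1)); after release of (2, 0, 0) the pool is (4, 3, 1)
  blocked: T3 wants (3, 4, 1), pool (4, 3, 1) — not enough type-B units
  blocked: T8 wants (4, 1, 2), pool (4, 3, 1) — not enough type-D units
  blocked: T5 wants (2, 6, 0), pool (4, 3, 1) — not enough type-B units
  blocked: T1 wants (0, 3, 2), pool (4, 3, 1) — not enough type-D units
Post-grant, the permanently blocked set is T3, T8, T5 and T1.


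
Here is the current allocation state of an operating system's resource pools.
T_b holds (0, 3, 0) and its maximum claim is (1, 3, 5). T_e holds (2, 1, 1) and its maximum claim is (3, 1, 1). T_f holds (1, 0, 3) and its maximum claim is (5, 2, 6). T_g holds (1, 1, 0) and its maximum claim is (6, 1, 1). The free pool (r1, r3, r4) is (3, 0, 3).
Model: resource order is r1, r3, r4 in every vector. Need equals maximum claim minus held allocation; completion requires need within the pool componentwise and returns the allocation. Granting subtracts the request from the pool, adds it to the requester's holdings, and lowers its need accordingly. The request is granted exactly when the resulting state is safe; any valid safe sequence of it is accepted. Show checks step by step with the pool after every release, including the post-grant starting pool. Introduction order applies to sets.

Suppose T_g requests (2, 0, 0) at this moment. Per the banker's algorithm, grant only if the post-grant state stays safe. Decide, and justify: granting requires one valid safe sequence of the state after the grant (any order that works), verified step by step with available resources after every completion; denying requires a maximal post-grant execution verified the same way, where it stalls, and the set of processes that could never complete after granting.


GRANT: granting preserves safety; a valid post-grant sequence is T_e, T_g, T_f, T_b.
Key observation: granting shrinks the pool to (1, 0, 3), yet T_e still fits and the chain goes through.
Verifying the post-grant state step by step:
  pool = (1, 0, 3)
  run T_e (needs (1, 0, 0), free (1, 0, 3)); after release of (2, 1, 1) the pool is (3, 1, 4)
  run T_g (needs (3, 0, 1), free (3, 1, 4)); after release of (3, 1, 0) the pool is (6, 2, 4)
  run T_f (needs (4, 2, 3), free (6, 2, 4)); after release of (1, 0, 3) the pool is (7, 2, 7)
  run T_b (needs (1, 0, 5), free (7, 2, 7)); after release of (0, 3, 0) the pool is (7, 5, 7)


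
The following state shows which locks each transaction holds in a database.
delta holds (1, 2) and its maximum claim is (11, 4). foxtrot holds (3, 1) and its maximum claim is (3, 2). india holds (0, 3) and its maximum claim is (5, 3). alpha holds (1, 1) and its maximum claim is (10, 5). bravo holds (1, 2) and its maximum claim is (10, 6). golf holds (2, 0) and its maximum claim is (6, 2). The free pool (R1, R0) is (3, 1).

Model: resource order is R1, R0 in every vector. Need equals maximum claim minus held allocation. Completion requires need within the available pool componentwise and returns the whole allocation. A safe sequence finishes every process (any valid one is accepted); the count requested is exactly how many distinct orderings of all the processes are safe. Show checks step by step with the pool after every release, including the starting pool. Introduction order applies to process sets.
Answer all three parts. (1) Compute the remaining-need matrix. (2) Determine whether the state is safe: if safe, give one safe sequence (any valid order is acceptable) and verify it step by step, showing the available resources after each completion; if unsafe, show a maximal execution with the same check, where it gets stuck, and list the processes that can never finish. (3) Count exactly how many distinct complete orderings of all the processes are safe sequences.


(1) Outstanding need per process (order R1, R0):
  delta: (10, 2)
  foxtrot: (0, 1)
  india: (5, 0)
  alpha: (9, 4)
  bravo: (9, 4)
  golf: (4, 2)
(2) UNSAFE — no complete ordering exists.
Key observation: the wall is R1: completing foxtrot, golf, india brings the pool only to (8, 5), and all the rest need more.
A maximal execution: foxtrot, golf, india — then nothing else fits. Check, step by step:
  pool = (3, 1)
  foxtrot: need (0, 1) fits (3, 1); releases (3, 1), pool now (6, 2)
  golf: need (4, 2) fits (6, 2); releases (2, 0), pool now (8, 2)
  india: need (5, 0) fits (8, 2); releases (0, 3), pool now (8, 5)
  delta cannot run: need (10, 2) vs free (8, 5) (insufficient R1)
  alpha cannot run: need (9, 4) vs free (8, 5) (insufficient R1)
  bravo cannot run: need (9, 4) vs free (8, 5) (insufficient R1)
Permanently blocked: delta, alpha and bravo.
(3) Precisely 0 of the possible complete orderings are safe sequences.


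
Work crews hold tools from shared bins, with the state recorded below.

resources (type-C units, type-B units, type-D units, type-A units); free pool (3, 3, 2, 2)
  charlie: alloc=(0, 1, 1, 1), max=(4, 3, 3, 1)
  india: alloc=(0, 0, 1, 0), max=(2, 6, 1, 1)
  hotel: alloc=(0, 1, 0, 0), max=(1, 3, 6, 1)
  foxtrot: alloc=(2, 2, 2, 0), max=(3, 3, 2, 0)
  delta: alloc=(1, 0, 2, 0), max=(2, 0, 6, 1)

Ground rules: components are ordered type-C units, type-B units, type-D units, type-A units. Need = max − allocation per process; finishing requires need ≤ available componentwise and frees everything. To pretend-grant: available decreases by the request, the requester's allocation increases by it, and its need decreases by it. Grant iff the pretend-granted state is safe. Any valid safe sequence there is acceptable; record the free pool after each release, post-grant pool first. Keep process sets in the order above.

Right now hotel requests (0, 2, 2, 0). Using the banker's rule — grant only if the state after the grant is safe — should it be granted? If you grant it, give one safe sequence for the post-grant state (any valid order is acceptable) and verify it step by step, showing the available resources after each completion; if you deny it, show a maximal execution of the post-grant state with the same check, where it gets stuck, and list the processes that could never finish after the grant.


DENY: after the grant no complete ordering would exist.
Key observation: after foxtrot, charlie the pool peaks at (5, 4, 3, 3), and each blocked process is short somewhere: india on type-B units; hotel on type-D units; delta on type-D units.
After a pretend grant, a maximal execution: foxtrot, charlie — then nothing else fits. Verifying each step:
  pool = (3, 1, 0, 2)
  foxtrot needs (1, 1, 0, 0) <= (3, 1, 0, 2) -> finishes; pool += (2, 2, 2, 0) = (5, 3, 2, 2)
  charlie needs (4, 2, 2, 0) <= (5, 3, 2, 2) -> finishes; pool += (0, 1, 1, 1) = (5, 4, 3, 3)
  india cannot run: need (2, 6, 0, 1) vs free (5, 4, 3, 3) (insufficient type-B units)
  hotel cannot run: need (1, 0, 4, 1) vs free (5, 4, 3, 3) (insufficient type-D units)
  delta cannot run: need (1, 0, 4, 1) vs free (5, 4, 3, 3) (insufficient type-D units)
Post-grant, the permanently blocked set is india, hotel and delta.


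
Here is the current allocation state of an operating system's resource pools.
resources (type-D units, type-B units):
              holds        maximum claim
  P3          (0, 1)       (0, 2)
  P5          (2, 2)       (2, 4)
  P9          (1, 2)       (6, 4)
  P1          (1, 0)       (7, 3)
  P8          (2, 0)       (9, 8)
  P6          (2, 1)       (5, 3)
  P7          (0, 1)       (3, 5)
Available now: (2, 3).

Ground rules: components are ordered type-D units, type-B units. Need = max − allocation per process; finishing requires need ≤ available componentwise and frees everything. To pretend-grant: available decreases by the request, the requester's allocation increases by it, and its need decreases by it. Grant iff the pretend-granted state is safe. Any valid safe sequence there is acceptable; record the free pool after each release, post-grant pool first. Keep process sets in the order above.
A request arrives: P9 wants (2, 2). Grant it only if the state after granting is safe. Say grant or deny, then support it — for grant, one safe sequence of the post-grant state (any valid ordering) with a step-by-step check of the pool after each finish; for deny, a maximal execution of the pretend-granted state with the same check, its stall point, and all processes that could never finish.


DENY — the pretend-granted state is unsafe.
Key observation: the pool after P3, P5 is (2, 4); every surviving request exceeds it in type-D units, so progress ends there.
Pretend the grant happened; the run P3, P5 goes as far as possible. Verifying each step:
  pool = (0, 1)
  run P3 (needs (0, 1), free (0, 1)); after release of (0, 1) the pool is (0, 2)
  run P5 (needs (0, 2), free (0, 2)); after release of (2, 2) the pool is (2, 4)
  P9 still needs (3, 0) but only (2, 4) is free — short on type-D units
  P1 still needs (6, 3) but only (2, 4) is free — short on type-D units
  P8 still needs (7, 8) but only (2, 4) is free — short on type-D units and type-B units
  P6 still needs (3, 2) but only (2, 4) is free — short on type-D units
  P7 still needs (3, 4) but only (2, 4) is free — short on type-D units
Post-grant, the permanently blocked set is P9, P1, P8, P6 and P7.


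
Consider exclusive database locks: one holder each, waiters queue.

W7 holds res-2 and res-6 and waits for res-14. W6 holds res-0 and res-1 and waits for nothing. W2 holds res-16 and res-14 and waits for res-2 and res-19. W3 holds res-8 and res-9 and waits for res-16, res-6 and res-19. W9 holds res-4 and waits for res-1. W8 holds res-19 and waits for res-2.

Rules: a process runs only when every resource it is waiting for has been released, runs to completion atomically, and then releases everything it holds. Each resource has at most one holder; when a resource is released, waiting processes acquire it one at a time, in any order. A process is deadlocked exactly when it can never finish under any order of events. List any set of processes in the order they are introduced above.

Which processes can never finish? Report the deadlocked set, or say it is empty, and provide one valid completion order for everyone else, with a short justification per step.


Deadlocked set: W7, W2, W3 and W8.
Key observation: along W7 -> W2 -> W7, each member waits on what the next one holds — a deadlock; W8 is caught in further circular waits and W3 waits into the deadlock from upstream.
A valid finishing order for the others: W6, W9.
Verifying each step:
  W6: no waits; runs immediately, freeing res-0 and res-1
  run W9 (all its waits — res-1 — are resolved); releases res-4


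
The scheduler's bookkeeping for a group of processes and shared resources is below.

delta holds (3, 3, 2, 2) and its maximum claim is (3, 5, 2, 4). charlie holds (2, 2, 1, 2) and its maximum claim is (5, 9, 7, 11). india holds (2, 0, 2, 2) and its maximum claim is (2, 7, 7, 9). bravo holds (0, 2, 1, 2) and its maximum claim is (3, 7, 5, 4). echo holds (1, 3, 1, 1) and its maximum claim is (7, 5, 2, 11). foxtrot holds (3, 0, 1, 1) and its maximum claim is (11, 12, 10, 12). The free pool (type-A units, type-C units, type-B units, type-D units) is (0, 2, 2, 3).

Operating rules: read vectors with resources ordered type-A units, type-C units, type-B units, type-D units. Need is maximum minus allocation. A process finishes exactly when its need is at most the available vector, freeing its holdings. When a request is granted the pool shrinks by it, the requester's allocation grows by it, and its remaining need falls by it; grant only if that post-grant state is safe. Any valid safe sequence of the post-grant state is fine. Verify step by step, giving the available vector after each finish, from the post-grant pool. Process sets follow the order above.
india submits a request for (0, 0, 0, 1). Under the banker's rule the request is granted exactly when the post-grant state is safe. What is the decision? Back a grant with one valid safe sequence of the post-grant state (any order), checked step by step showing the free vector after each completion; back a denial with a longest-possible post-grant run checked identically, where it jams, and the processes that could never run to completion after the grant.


GRANT: granting preserves safety; a valid post-grant sequence is delta, bravo, india, charlie, echo, foxtrot.
Key observation: with (0, 2, 2, 2) left after the transfer, delta can run at once — the state stays safe.
Verifying the post-grant state step by step:
  pool = (0, 2, 2, 2)
  delta: need (0, 2, 0, 2) fits (0, 2, 2, 2); releases (3, 3, 2, 2), pool now (3, 5, 4, 4)
  bravo: need (3, 5, 4, 2) fits (3, 5, 4, 4); releases (0, 2, 1, 2), pool now (3, 7, 5, 6)
  india: need (0, 7, 5, 6) fits (3, 7, 5, 6); releases (2, 0, 2, 3), pool now (5, 7, 7, 9)
  charlie: need (3, 7, 6, 9) fits (5, 7, 7, 9); releases (2, 2, 1, 2), pool now (7, 9, 8, 11)
  echo: need (6, 2, 1, 10) fits (7, 9, 8, 11); releases (1, 3, 1, 1), pool now (8, 12, 9, 12)
  foxtrot: need (8, 12, 9, 11) fits (8, 12, 9, 12); releases (3, 0, 1, 1), pool now (11, 12, 10, 13)


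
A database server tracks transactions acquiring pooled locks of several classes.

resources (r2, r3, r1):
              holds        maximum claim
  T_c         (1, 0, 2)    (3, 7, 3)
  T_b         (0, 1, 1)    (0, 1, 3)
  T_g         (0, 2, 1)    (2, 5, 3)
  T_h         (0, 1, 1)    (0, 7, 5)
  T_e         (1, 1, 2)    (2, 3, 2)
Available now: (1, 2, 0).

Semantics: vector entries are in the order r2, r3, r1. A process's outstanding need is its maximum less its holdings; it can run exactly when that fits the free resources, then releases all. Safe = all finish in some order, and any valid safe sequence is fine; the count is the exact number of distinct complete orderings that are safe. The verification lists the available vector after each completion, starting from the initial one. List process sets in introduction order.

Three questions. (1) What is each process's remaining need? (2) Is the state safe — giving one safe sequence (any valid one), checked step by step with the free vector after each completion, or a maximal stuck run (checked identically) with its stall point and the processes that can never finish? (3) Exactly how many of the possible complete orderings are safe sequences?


(1) Outstanding need per process (order r2, r3, r1):
  T_c: (2, 7, 1)
  T_b: (0, 0, 2)
  T_g: (2, 3, 2)
  T_h: (0, 6, 4)
  T_e: (1, 2, 0)
(2) SAFE. One safe sequence: T_e, T_g, T_b, T_h, T_c.
Key observation: T_e is the earliest step where a requested resource binds exactly: need (1, 2, 0), pool (1, 2, 0) at its turn.
Step-by-step check:
  pool = (1, 2, 0)
  T_e needs (1, 2, 0) <= (1, 2, 0) -> finishes; pool += (1, 1, 2) = (2, 3, 2)
  T_g needs (2, 3, 2) <= (2, 3, 2) -> finishes; pool += (0, 2, 1) = (2, 5, 3)
  T_b needs (0, 0, 2) <= (2, 5, 3) -> finishes; pool += (0, 1, 1) = (2, 6, 4)
  T_h needs (0, 6, 4) <= (2, 6, 4) -> finishes; pool += (0, 1, 1) = (2, 7, 5)
  T_c needs (2, 7, 1) <= (2, 7, 5) -> finishes; pool += (1, 0, 2) = (3, 7, 7)
(3) Precisely 2 of the possible complete orderings are safe sequences.


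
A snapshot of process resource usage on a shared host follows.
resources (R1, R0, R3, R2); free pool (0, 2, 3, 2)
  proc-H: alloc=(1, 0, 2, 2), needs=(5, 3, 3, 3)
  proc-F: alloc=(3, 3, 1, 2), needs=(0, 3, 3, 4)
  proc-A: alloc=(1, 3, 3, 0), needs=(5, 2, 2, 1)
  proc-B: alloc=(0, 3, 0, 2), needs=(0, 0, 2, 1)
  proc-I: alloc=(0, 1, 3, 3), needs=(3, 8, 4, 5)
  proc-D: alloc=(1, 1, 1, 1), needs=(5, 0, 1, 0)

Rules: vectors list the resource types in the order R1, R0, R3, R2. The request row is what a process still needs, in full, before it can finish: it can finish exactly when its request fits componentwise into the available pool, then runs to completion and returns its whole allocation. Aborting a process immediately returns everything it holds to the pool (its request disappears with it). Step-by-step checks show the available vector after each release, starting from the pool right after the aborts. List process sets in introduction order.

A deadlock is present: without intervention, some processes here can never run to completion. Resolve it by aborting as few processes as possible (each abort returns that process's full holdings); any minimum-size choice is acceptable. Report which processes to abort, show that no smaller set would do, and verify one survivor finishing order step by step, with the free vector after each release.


Minimum abort set: proc-H and proc-A.
Key observation: proc-D was stuck for good until proc-H and proc-A gave back (2, 3, 5, 2); in the order shown it finishes at step 3.
Minimality, checking each single-abort alternative: proc-H alone leaves proc-A blocked (short on R1); proc-F alone leaves proc-H blocked (short on R1); proc-A alone leaves proc-H blocked (short on R1); proc-B alone leaves proc-H blocked (short on R1); proc-I alone leaves proc-H blocked (short on R1); proc-D alone leaves proc-H blocked (short on R1).
Survivors finish in the order: proc-B, proc-F, proc-D, proc-I. Step-by-step check (pool after the aborts first):
  pool = (2, 5, 8, 4)
  run proc-B (needs (0, 0, 2, 1), free (2, 5, 8, 4)); after release of (0, 3, 0, 2) the pool is (2, 8, 8, 6)
  run proc-F (needs (0, 3, 3, 4), free (2, 8, 8, 6)); after release of (3, 3, 1, 2) the pool is (5, 11, 9, 8)
  run proc-D (needs (5, 0, 1, 0), free (5, 11, 9, 8)); after release of (1, 1, 1, 1) the pool is (6, 12, 10, 9)
  run proc-I (needs (3, 8, 4, 5), free (6, 12, 10, 9)); after release of (0, 1, 3, 3) the pool is (6, 13, 13, 12)


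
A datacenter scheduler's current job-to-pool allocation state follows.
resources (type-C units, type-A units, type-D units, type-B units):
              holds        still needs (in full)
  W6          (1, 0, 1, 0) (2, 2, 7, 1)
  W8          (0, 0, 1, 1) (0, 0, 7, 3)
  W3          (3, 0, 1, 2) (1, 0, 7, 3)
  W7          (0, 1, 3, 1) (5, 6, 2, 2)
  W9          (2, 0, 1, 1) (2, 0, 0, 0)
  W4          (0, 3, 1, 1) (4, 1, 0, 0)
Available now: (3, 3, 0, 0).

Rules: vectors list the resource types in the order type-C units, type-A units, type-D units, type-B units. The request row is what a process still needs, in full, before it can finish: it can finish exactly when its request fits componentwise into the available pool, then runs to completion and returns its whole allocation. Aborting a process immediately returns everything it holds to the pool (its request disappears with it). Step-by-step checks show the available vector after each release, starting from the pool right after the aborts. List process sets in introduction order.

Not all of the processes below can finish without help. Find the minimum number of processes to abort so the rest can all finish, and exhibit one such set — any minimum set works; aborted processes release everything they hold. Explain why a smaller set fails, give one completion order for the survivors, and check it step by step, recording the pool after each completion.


Abort W8 and W3.
Key observation: W6 could never have finished before the abort; with (3, 0, 2, 3) returned by W8 and W3, it fits at step 4.
No one abort is enough; case by case: W6 alone leaves W8 blocked (short on type-D units); W8 alone leaves W6 blocked (short on type-D units); W3 alone leaves W6 blocked (short on type-D units); W7 alone leaves W6 blocked (short on type-D units); W9 alone leaves W6 blocked (short on type-D units); W4 alone leaves W6 blocked (short on type-D units).
Survivors finish in the order: W4, W9, W7, W6. Step-by-step check (pool after the aborts first):
  pool = (6, 3, 2, 3)
  W4: need (4, 1, 0, 0) fits (6, 3, 2, 3); releases (0, 3, 1, 1), pool now (6, 6, 3, 4)
  W9: need (2, 0, 0, 0) fits (6, 6, 3, 4); releases (2, 0, 1, 1), pool now (8, 6, 4, 5)
  W7: need (5, 6, 2, 2) fits (8, 6, 4, 5); releases (0, 1, 3, 1), pool now (8, 7, 7, 6)
  W6: need (2, 2, 7, 1) fits (8, 7, 7, 6); releases (1, 0, 1, 0), pool now (9, 7, 8, 6)


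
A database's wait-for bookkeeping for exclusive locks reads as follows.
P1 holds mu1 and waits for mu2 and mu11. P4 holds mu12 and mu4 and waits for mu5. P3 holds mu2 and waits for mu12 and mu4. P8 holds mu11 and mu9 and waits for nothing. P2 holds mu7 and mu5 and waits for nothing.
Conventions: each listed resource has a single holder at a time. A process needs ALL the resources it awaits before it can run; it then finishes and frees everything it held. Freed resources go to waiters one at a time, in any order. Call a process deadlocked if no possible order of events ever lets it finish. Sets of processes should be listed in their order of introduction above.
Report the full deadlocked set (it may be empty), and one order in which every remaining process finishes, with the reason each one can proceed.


The deadlocked set is empty.
Key observation: there is no circular wait here — follow any chain and it reaches a process that is free to run now.
One completion order for the rest: P8, P2, P4, P3, P1.
Walking it through:
  run P8 (it waits on nothing); releases mu11 and mu9
  run P2 (it waits on nothing); releases mu7 and mu5
  run P4 (all its waits — mu5 — are resolved); releases mu12 and mu4
  run P3 (all its waits — mu12 and mu4 — are resolved); releases mu2
  run P1 (all its waits — mu2 and mu11 — are resolved); releases mu1


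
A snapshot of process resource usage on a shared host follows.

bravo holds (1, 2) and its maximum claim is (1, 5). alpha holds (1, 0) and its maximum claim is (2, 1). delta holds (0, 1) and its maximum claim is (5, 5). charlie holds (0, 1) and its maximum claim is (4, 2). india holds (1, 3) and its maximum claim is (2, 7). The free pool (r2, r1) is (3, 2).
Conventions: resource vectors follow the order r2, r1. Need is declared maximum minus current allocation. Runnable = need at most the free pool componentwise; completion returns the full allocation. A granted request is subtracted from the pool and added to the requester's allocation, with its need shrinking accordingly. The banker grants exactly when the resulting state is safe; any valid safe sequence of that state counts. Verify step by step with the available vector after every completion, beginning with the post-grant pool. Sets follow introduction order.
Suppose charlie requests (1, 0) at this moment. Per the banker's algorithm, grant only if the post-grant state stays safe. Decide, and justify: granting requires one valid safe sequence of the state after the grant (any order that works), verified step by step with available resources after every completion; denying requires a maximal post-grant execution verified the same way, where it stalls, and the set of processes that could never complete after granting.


GRANT — the state after the grant stays safe, e.g. via alpha, charlie, bravo, india, delta.
Key observation: post-grant, (2, 2) remains, and an order beginning with alpha completes everyone.
Step-by-step check of the post-grant state:
  pool = (2, 2)
  alpha: need (1, 1) fits (2, 2); releases (1, 0), pool now (3, 2)
  charlie: need (3, 1) fits (3, 2); releases (1, 1), pool now (4, 3)
  bravo: need (0, 3) fits (4, 3); releases (1, 2), pool now (5, 5)
  india: need (1, 4) fits (5, 5); releases (1, 3), pool now (6, 8)
  delta: need (5, 4) fits (6, 8); releases (0, 1), pool now (6, 9)


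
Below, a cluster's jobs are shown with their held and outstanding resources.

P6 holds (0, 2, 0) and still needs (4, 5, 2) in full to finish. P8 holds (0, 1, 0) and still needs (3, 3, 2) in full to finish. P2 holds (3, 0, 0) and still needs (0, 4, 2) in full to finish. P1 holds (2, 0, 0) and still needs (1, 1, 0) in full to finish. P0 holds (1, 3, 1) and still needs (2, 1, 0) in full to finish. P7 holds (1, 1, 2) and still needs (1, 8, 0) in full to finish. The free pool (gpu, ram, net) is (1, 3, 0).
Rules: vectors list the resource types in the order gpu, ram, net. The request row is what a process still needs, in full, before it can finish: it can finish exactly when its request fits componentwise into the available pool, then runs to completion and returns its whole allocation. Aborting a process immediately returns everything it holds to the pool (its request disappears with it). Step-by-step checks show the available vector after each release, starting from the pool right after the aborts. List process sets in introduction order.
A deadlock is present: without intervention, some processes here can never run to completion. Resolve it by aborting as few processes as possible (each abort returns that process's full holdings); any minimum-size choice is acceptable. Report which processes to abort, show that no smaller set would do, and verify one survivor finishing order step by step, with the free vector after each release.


Abort P7.
Key observation: before aborting P7, P2 was permanently blocked — no order could ever run it; afterwards it completes at step 3.
Why nothing smaller works: aborting no one leaves the state deadlocked as given.
One survivor order: P0, P1, P2, P6, P8. Check, step by step (post-abort pool first):
  pool = (2, 4, 2)
  P0: need (2, 1, 0) fits (2, 4, 2); releases (1, 3, 1), pool now (3, 7, 3)
  P1: need (1, 1, 0) fits (3, 7, 3); releases (2, 0, 0), pool now (5, 7, 3)
  P2: need (0, 4, 2) fits (5, 7, 3); releases (3, 0, 0), pool now (8, 7, 3)
  P6: need (4, 5, 2) fits (8, 7, 3); releases (0, 2, 0), pool now (8, 9, 3)
  P8: need (3, 3, 2) fits (8, 9, 3); releases (0, 1, 0), pool now (8, 10, 3)


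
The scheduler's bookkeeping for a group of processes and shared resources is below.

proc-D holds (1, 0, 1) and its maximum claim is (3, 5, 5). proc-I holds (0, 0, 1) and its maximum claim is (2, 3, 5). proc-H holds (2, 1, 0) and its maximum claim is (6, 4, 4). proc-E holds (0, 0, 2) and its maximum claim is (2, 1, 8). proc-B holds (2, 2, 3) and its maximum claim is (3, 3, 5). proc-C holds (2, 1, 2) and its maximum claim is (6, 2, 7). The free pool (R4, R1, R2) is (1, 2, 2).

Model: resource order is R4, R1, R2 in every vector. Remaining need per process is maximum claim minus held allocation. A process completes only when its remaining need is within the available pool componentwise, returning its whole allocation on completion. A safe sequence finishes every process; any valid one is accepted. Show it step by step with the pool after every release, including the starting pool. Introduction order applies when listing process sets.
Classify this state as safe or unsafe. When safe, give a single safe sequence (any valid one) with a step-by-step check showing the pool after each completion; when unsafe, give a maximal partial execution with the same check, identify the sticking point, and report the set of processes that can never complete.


UNSAFE.
Key observation: after proc-B, proc-I, proc-E the pool peaks at (3, 4, 8), and each blocked process is short somewhere: proc-D on R1; proc-H on R4; proc-C on R4.
The run proc-B, proc-I, proc-E cannot be extended any further. Walking it through:
  pool = (1, 2, 2)
  run proc-B (needs (1, 1, 2), free (1, 2, 2)); after release of (2, 2, 3) the pool is (3, 4, 5)
  run proc-I (needs (2, 3, 4), free (3, 4, 5)); after release of (0, 0, 1) the pool is (3, 4, 6)
  run proc-E (needs (2, 1, 6), free (3, 4, 6)); after release of (0, 0, 2) the pool is (3, 4, 8)
  proc-D cannot run: need (2, 5, 4) vs free (3, 4, 8) (insufficient R1)
  proc-H cannot run: need (4, 3, 4) vs free (3, 4, 8) (insufficient R4)
  proc-C cannot run: need (4, 1, 5) vs free (3, 4, 8) (insufficient R4)
Never able to finish: proc-D, proc-H and proc-C.


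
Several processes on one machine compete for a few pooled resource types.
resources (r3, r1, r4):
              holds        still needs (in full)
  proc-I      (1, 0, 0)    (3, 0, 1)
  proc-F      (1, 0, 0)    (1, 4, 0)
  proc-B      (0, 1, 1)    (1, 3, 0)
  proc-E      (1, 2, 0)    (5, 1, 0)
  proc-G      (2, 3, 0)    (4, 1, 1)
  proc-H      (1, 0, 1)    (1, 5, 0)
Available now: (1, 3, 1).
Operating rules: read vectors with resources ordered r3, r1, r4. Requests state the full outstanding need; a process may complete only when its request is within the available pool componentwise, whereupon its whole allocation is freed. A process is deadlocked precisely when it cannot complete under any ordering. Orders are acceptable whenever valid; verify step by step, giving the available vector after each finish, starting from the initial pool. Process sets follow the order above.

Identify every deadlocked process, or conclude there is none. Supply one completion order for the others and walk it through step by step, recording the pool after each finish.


The deadlocked set is proc-I, proc-E, proc-G and proc-H.
Key observation: after proc-B, proc-F the pool peaks at (2, 4, 2), and each blocked process is short somewhere: proc-I on r3; proc-E on r3; proc-G on r3; proc-H on r1.
The rest can finish in the order proc-B, proc-F. Verifying each step:
  pool = (1, 3, 1)
  run proc-B (needs (1, 3, 0), free (1, 3, 1)); after release of (0, 1, 1) the pool is (1, 4, 2)
  run proc-F (needs (1, 4, 0), free (1, 4, 2)); after release of (1, 0, 0) the pool is (2, 4, 2)
The stuck group stays short no matter what:
  blocked: proc-I wants (3, 0, 1), pool (2, 4, 2) — not enough r3
  blocked: proc-E wants (5, 1, 0), pool (2, 4, 2) — not enough r3
  blocked: proc-G wants (4, 1, 1), pool (2, 4, 2) — not enough r3
  blocked: proc-H wants (1, 5, 0), pool (2, 4, 2) — not enough r1


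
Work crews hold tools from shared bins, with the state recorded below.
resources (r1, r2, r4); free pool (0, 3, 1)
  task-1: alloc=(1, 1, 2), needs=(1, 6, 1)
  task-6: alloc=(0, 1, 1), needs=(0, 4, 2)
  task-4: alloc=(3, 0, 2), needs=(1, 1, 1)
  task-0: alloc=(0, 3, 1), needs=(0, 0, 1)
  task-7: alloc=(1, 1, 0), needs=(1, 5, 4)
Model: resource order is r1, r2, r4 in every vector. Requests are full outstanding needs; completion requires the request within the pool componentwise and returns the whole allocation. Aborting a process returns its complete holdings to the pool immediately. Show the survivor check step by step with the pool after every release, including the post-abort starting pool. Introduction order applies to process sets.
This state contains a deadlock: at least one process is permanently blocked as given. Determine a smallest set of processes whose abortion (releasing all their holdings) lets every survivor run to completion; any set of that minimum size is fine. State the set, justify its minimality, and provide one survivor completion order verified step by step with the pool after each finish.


Minimum abort set: task-7.
Key observation: task-1 could never have finished before the abort; with (1, 1, 0) returned by task-7, it fits at step 2.
Why nothing smaller works: aborting no one leaves the state deadlocked as given.
Survivors finish in the order: task-0, task-1, task-4, task-6. Check, step by step (pool after the aborts first):
  pool = (1, 4, 1)
  task-0 needs (0, 0, 1) <= (1, 4, 1) -> finishes; pool += (0, 3, 1) = (1, 7, 2)
  task-1 needs (1, 6, 1) <= (1, 7, 2) -> finishes; pool += (1, 1, 2) = (2, 8, 4)
  task-4 needs (1, 1, 1) <= (2, 8, 4) -> finishes; pool += (3, 0, 2) = (5, 8, 6)
  task-6 needs (0, 4, 2) <= (5, 8, 6) -> finishes; pool += (0, 1, 1) = (5, 9, 7)


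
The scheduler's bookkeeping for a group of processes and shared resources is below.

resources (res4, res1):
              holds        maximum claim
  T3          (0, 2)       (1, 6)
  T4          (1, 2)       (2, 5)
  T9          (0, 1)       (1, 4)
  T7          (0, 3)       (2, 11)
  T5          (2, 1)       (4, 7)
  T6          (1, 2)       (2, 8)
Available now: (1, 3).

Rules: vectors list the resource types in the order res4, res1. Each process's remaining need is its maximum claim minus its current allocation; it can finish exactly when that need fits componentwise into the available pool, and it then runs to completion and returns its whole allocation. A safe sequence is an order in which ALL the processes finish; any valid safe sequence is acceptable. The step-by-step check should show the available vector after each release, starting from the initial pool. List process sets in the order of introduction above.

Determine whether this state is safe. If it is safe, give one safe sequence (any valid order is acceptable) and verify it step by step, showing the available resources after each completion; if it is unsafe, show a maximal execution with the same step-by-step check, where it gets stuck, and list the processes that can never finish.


SAFE. One safe sequence: T4, T3, T5, T6, T9, T7.
Key observation: at T4 the run first touches a limit — (1, 3) against (1, 3), exact on a resource it actually requests.
Verifying each step:
  pool = (1, 3)
  T4: need (1, 3) fits (1, 3); releases (1, 2), pool now (2, 5)
  T3: need (1, 4) fits (2, 5); releases (0, 2), pool now (2, 7)
  T5: need (2, 6) fits (2, 7); releases (2, 1), pool now (4, 8)
  T6: need (1, 6) fits (4, 8); releases (1, 2), pool now (5, 10)
  T9: need (1, 3) fits (5, 10); releases (0, 1), pool now (5, 11)
  T7: need (2, 8) fits (5, 11); releases (0, 3), pool now (5, 14)
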